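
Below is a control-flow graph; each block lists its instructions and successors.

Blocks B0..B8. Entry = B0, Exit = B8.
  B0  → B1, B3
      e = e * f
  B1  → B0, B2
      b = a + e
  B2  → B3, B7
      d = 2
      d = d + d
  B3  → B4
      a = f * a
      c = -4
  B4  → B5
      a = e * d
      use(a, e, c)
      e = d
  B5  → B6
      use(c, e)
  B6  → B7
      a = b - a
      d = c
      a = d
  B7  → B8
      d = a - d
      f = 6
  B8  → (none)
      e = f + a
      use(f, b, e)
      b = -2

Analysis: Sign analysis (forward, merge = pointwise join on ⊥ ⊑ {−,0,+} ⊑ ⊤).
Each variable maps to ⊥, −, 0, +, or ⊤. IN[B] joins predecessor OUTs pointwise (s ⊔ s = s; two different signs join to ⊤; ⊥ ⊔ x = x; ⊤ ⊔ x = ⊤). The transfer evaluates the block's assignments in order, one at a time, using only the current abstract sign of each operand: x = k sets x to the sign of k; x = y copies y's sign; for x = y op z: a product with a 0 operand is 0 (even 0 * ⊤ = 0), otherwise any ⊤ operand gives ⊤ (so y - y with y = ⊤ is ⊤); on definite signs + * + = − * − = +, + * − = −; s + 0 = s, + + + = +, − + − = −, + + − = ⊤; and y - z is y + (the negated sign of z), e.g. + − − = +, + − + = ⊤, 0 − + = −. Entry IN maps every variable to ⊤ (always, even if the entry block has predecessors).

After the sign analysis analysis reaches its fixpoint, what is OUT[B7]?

Answer: {a: ⊤, b: ⊤, c: ⊤, d: ⊤, e: ⊤, f: +}

Trace:
Per-block solution:
  B0:   IN=(all ⊤)   OUT=(all ⊤)
  B1:   IN=(all ⊤)   OUT=(all ⊤)
  B2:   IN=(all ⊤)   OUT={d:+; rest ⊤}
  B3:   IN=(all ⊤)   OUT={c:-; rest ⊤}
  B4:   IN={c:-; rest ⊤}   OUT={c:-; rest ⊤}
  B5:   IN={c:-; rest ⊤}   OUT={c:-; rest ⊤}
  B6:   IN={c:-; rest ⊤}   OUT={a:-, c:-, d:-; rest ⊤}
  B7:   IN=(all ⊤)   OUT={f:+; rest ⊤}
  B8:   IN={f:+; rest ⊤}   OUT={b:-, f:+; rest ⊤}

Merge at B7: IN[B7] = OUT[B2] ⊔ OUT[B6] = {a: ⊤, b: ⊤, c: ⊤, d: ⊤, e: ⊤, f: ⊤}
Applying B7's transfer function to that IN value gives OUT[B7] (row B7 above).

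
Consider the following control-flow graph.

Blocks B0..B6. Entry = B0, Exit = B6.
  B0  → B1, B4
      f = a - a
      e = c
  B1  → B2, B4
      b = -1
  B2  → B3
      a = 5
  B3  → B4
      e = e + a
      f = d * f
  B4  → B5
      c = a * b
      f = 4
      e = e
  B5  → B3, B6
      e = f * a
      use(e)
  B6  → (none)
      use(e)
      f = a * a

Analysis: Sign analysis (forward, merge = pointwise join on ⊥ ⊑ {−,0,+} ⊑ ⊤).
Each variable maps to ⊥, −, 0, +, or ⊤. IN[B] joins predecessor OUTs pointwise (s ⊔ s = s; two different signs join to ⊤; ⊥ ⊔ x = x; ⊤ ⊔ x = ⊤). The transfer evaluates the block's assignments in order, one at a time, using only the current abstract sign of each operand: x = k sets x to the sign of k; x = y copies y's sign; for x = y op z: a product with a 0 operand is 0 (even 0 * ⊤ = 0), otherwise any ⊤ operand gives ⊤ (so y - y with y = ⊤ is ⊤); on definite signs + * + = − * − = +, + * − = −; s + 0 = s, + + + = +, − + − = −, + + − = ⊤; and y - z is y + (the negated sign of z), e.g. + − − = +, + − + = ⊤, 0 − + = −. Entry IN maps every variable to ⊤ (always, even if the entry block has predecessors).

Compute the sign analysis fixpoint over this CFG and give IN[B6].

Answer: {a: ⊤, b: ⊤, c: ⊤, d: ⊤, e: ⊤, f: +}

Working:
Fixpoint table:
  B0:   IN=(all ⊤)   OUT=(all ⊤)
  B1:   IN=(all ⊤)   OUT={b:-; rest ⊤}
  B2:   IN={b:-; rest ⊤}   OUT={a:+, b:-; rest ⊤}
  B3:   IN=(all ⊤)   OUT=(all ⊤)
  B4:   IN=(all ⊤)   OUT={f:+; rest ⊤}
  B5:   IN={f:+; rest ⊤}   OUT={f:+; rest ⊤}
  B6:   IN={f:+; rest ⊤}   OUT=(all ⊤)

Merge at B6: IN[B6] = OUT[B5] = {a: ⊤, b: ⊤, c: ⊤, d: ⊤, e: ⊤, f: +}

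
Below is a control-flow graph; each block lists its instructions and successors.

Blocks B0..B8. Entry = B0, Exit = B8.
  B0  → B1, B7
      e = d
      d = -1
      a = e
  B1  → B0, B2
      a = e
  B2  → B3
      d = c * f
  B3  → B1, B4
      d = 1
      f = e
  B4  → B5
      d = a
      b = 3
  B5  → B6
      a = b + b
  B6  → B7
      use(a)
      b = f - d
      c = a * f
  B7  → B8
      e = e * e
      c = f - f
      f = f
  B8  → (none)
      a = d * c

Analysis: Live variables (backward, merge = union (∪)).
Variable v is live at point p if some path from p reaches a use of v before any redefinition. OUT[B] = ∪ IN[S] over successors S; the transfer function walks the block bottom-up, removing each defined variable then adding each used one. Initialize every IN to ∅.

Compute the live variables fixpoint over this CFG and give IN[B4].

Converged values:
  B0: | IN={c, d, f} | OUT={c, d, e, f}
  B1: | IN={c, d, e, f} | OUT={a, c, d, e, f}
  B2: | IN={a, c, e, f} | OUT={a, c, e}
  B3: | IN={a, c, e} | OUT={a, c, d, e, f}
  B4: | IN={a, e, f} | OUT={b, d, e, f}
  B5: | IN={b, d, e, f} | OUT={a, d, e, f}
  B6: | IN={a, d, e, f} | OUT={d, e, f}
  B7: | IN={d, e, f} | OUT={c, d}
  B8: | IN={c, d} | OUT={}

Merge at B4: OUT[B4] = IN[B5] = {b, d, e, f}
Applying B4's transfer function to that OUT value gives IN[B4] (row B4 above).

Answer: {a, e, f}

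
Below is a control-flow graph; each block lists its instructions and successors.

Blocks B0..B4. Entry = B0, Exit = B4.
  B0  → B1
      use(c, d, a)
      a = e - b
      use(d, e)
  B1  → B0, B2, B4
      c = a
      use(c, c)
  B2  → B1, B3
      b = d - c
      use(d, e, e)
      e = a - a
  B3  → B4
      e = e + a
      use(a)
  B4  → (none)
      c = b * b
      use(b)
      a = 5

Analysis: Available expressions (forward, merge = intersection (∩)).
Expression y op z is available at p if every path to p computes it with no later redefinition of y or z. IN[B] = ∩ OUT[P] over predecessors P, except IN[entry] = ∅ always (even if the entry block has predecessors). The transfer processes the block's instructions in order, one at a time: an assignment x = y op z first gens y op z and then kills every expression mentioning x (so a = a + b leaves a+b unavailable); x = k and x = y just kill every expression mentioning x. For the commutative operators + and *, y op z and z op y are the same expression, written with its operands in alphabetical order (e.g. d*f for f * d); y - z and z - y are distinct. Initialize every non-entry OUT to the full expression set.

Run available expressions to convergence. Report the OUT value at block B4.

Answer: {b*b}

Derivation:
Fixpoint table:
  B0:   IN={}   OUT={e-b}
  B1:   IN={}   OUT={}
  B2:   IN={}   OUT={a-a, d-c}
  B3:   IN={a-a, d-c}   OUT={a-a, d-c}
  B4:   IN={}   OUT={b*b}

Merge at B4: IN[B4] = OUT[B1] ∩ OUT[B3] = {}
Applying B4's transfer function to that IN value gives OUT[B4] (row B4 above).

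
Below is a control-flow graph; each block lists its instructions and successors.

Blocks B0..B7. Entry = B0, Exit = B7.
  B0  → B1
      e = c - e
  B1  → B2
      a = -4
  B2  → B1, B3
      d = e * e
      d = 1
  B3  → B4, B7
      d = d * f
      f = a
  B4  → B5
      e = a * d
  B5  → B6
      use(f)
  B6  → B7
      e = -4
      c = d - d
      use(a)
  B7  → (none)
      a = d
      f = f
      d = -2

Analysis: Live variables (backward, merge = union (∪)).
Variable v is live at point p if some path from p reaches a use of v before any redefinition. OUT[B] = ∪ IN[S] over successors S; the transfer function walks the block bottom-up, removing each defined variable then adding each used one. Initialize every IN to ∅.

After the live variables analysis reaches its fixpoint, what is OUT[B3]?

Answer: {a, d, f}

Derivation:
Converged values:
  B0:   IN={c, e, f}   OUT={e, f}
  B1:   IN={e, f}   OUT={a, e, f}
  B2:   IN={a, e, f}   OUT={a, d, e, f}
  B3:   IN={a, d, f}   OUT={a, d, f}
  B4:   IN={a, d, f}   OUT={a, d, f}
  B5:   IN={a, d, f}   OUT={a, d, f}
  B6:   IN={a, d, f}   OUT={d, f}
  B7:   IN={d, f}   OUT={}

Merge at B3: OUT[B3] = IN[B4] ⊔ IN[B7] = {a, d, f}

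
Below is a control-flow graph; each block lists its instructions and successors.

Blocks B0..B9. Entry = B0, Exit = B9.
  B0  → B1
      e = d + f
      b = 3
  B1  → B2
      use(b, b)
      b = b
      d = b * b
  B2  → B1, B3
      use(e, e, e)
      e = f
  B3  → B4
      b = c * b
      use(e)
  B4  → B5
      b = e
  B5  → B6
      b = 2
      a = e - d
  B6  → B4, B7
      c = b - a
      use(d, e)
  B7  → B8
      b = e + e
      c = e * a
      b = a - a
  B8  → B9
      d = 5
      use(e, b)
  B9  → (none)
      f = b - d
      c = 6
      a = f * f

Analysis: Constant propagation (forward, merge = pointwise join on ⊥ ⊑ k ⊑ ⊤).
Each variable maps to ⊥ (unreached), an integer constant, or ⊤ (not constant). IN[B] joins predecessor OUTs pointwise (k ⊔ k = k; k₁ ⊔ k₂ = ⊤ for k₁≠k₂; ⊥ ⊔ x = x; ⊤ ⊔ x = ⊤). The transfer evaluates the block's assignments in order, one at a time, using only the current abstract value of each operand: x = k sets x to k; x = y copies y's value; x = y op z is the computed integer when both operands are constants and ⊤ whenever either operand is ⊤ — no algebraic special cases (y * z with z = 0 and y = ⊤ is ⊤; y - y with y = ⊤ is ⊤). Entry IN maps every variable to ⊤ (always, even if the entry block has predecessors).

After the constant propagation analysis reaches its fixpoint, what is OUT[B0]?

Answer: {a: ⊤, b: 3, c: ⊤, d: ⊤, e: ⊤, f: ⊤}

Trace:
Fixpoint table:
  B0:   IN=(all ⊤)   OUT={b:3; rest ⊤}
  B1:   IN={b:3; rest ⊤}   OUT={b:3, d:9; rest ⊤}
  B2:   IN={b:3, d:9; rest ⊤}   OUT={b:3, d:9; rest ⊤}
  B3:   IN={b:3, d:9; rest ⊤}   OUT={d:9; rest ⊤}
  B4:   IN={d:9; rest ⊤}   OUT={d:9; rest ⊤}
  B5:   IN={d:9; rest ⊤}   OUT={b:2, d:9; rest ⊤}
  B6:   IN={b:2, d:9; rest ⊤}   OUT={b:2, d:9; rest ⊤}
  B7:   IN={b:2, d:9; rest ⊤}   OUT={d:9; rest ⊤}
  B8:   IN={d:9; rest ⊤}   OUT={d:5; rest ⊤}
  B9:   IN={d:5; rest ⊤}   OUT={c:6, d:5; rest ⊤}

B0 is the boundary node: IN[B0] = {a: ⊤, b: ⊤, c: ⊤, d: ⊤, e: ⊤, f: ⊤}
Applying B0's transfer function to that IN value gives OUT[B0] (row B0 above).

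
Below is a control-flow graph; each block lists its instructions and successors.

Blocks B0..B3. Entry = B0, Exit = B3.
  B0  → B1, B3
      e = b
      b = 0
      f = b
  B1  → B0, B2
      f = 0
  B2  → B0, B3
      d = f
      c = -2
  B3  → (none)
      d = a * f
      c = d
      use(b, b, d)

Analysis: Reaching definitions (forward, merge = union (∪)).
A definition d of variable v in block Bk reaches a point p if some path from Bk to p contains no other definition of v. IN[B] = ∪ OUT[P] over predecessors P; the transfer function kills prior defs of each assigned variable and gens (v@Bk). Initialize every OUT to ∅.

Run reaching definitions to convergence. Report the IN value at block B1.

Answer: {b@B0, c@B2, d@B2, e@B0, f@B0}

Working:
Fixpoint table:
  B0:  IN={b@B0, c@B2, d@B2, e@B0, f@B1}  OUT={b@B0, c@B2, d@B2, e@B0, f@B0}
  B1:  IN={b@B0, c@B2, d@B2, e@B0, f@B0}  OUT={b@B0, c@B2, d@B2, e@B0, f@B1}
  B2:  IN={b@B0, c@B2, d@B2, e@B0, f@B1}  OUT={b@B0, c@B2, d@B2, e@B0, f@B1}
  B3:  IN={b@B0, c@B2, d@B2, e@B0, f@B0, f@B1}  OUT={b@B0, c@B3, d@B3, e@B0, f@B0, f@B1}

Merge at B1: IN[B1] = OUT[B0] = {b@B0, c@B2, d@B2, e@B0, f@B0}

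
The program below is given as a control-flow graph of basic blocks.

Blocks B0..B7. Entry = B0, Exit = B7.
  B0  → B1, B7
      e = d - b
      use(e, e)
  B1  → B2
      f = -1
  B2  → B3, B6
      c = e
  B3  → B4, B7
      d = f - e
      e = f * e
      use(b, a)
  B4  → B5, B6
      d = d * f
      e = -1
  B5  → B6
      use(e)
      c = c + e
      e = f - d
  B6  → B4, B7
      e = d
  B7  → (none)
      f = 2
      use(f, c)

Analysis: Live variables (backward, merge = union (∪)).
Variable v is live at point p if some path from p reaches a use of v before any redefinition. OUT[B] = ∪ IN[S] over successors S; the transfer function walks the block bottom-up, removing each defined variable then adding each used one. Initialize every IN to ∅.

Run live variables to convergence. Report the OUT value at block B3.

Answer: {c, d, f}

Derivation:
Per-block solution:
  B0:   IN={a, b, c, d}   OUT={a, b, c, d, e}
  B1:   IN={a, b, d, e}   OUT={a, b, d, e, f}
  B2:   IN={a, b, d, e, f}   OUT={a, b, c, d, e, f}
  B3:   IN={a, b, c, e, f}   OUT={c, d, f}
  B4:   IN={c, d, f}   OUT={c, d, e, f}
  B5:   IN={c, d, e, f}   OUT={c, d, f}
  B6:   IN={c, d, f}   OUT={c, d, f}
  B7:   IN={c}   OUT={}

Merge at B3: OUT[B3] = IN[B4] ⊔ IN[B7] = {c, d, f}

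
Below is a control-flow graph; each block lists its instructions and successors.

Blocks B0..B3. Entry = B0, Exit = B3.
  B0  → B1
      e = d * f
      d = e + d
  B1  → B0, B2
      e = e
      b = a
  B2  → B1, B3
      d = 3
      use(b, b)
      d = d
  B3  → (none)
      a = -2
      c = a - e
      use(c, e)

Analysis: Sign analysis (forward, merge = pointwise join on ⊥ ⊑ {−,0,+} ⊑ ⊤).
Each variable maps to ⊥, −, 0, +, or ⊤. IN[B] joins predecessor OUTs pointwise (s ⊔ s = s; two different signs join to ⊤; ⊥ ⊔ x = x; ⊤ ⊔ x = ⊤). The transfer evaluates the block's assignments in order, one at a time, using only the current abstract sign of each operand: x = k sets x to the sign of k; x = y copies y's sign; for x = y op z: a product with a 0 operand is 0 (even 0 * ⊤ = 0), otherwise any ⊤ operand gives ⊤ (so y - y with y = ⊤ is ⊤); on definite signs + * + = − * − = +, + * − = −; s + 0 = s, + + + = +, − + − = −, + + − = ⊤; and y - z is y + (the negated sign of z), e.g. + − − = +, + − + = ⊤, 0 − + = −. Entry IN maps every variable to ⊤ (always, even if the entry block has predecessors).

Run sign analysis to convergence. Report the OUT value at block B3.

Converged values:
  B0: | IN=(all ⊤) | OUT=(all ⊤)
  B1: | IN=(all ⊤) | OUT=(all ⊤)
  B2: | IN=(all ⊤) | OUT={d:+; rest ⊤}
  B3: | IN={d:+; rest ⊤} | OUT={a:-, d:+; rest ⊤}

Merge at B3: IN[B3] = OUT[B2] = {a: ⊤, b: ⊤, c: ⊤, d: +, e: ⊤, f: ⊤}
Applying B3's transfer function to that IN value gives OUT[B3] (row B3 above).

Answer: {a: -, b: ⊤, c: ⊤, d: +, e: ⊤, f: ⊤}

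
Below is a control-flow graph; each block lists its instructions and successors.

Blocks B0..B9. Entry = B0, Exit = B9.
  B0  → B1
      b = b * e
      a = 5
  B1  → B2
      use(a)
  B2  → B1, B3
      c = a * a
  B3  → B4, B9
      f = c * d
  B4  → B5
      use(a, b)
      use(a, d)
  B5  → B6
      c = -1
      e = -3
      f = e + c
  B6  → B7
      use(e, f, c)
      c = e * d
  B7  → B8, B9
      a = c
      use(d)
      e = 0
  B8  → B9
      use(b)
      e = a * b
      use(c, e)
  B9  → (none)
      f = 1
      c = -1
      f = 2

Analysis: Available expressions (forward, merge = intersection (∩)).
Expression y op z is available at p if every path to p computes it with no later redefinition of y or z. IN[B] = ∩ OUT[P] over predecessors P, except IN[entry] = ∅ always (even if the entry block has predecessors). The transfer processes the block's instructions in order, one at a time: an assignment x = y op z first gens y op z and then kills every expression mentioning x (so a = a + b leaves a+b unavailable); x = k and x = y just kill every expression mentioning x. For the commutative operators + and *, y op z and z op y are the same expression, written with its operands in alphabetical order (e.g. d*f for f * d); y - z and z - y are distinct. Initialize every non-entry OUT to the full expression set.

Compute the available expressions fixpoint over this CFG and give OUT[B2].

Answer: {a*a}

Trace:
Per-block solution:
  B0:  IN={}  OUT={}
  B1:  IN={}  OUT={}
  B2:  IN={}  OUT={a*a}
  B3:  IN={a*a}  OUT={a*a, c*d}
  B4:  IN={a*a, c*d}  OUT={a*a, c*d}
  B5:  IN={a*a, c*d}  OUT={a*a, c+e}
  B6:  IN={a*a, c+e}  OUT={a*a, d*e}
  B7:  IN={a*a, d*e}  OUT={}
  B8:  IN={}  OUT={a*b}
  B9:  IN={}  OUT={}

Merge at B2: IN[B2] = OUT[B1] = {}
Applying B2's transfer function to that IN value gives OUT[B2] (row B2 above).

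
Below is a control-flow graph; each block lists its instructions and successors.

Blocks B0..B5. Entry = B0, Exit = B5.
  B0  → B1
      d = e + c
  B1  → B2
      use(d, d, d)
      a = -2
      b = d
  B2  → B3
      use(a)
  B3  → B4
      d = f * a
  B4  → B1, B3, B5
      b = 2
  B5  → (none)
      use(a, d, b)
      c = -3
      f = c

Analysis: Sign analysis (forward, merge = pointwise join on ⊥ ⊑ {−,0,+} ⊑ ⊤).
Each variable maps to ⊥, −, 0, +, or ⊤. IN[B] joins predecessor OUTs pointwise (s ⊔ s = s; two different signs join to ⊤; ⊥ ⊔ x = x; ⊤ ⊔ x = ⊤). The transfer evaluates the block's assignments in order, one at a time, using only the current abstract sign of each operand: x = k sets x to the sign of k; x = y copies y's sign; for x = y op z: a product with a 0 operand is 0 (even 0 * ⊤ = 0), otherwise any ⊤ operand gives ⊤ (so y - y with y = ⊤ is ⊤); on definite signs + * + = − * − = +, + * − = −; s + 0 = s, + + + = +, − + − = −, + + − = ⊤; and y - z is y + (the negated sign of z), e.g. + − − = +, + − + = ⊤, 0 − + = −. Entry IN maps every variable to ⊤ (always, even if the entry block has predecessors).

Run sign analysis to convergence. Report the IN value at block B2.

Converged values:
  B0: | IN=(all ⊤) | OUT=(all ⊤)
  B1: | IN=(all ⊤) | OUT={a:-; rest ⊤}
  B2: | IN={a:-; rest ⊤} | OUT={a:-; rest ⊤}
  B3: | IN={a:-; rest ⊤} | OUT={a:-; rest ⊤}
  B4: | IN={a:-; rest ⊤} | OUT={a:-, b:+; rest ⊤}
  B5: | IN={a:-, b:+; rest ⊤} | OUT={a:-, b:+, c:-, f:-; rest ⊤}

Merge at B2: IN[B2] = OUT[B1] = {a: -, b: ⊤, c: ⊤, d: ⊤, e: ⊤, f: ⊤}

Answer: {a: -, b: ⊤, c: ⊤, d: ⊤, e: ⊤, f: ⊤}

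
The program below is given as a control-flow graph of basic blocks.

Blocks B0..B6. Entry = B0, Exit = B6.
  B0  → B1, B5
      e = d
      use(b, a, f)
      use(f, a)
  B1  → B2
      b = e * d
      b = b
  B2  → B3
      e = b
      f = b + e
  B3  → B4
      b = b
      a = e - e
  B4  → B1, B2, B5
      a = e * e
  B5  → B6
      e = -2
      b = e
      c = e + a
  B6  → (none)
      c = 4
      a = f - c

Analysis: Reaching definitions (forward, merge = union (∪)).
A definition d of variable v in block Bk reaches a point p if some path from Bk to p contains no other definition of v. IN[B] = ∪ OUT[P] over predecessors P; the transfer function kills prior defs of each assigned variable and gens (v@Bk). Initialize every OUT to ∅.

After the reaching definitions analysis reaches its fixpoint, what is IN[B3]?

Answer: {a@B4, b@B1, b@B3, e@B2, f@B2}

Derivation:
Converged values:
  B0:   IN={}   OUT={e@B0}
  B1:   IN={a@B4, b@B3, e@B0, e@B2, f@B2}   OUT={a@B4, b@B1, e@B0, e@B2, f@B2}
  B2:   IN={a@B4, b@B1, b@B3, e@B0, e@B2, f@B2}   OUT={a@B4, b@B1, b@B3, e@B2, f@B2}
  B3:   IN={a@B4, b@B1, b@B3, e@B2, f@B2}   OUT={a@B3, b@B3, e@B2, f@B2}
  B4:   IN={a@B3, b@B3, e@B2, f@B2}   OUT={a@B4, b@B3, e@B2, f@B2}
  B5:   IN={a@B4, b@B3, e@B0, e@B2, f@B2}   OUT={a@B4, b@B5, c@B5, e@B5, f@B2}
  B6:   IN={a@B4, b@B5, c@B5, e@B5, f@B2}   OUT={a@B6, b@B5, c@B6, e@B5, f@B2}

Merge at B3: IN[B3] = OUT[B2] = {a@B4, b@B1, b@B3, e@B2, f@B2}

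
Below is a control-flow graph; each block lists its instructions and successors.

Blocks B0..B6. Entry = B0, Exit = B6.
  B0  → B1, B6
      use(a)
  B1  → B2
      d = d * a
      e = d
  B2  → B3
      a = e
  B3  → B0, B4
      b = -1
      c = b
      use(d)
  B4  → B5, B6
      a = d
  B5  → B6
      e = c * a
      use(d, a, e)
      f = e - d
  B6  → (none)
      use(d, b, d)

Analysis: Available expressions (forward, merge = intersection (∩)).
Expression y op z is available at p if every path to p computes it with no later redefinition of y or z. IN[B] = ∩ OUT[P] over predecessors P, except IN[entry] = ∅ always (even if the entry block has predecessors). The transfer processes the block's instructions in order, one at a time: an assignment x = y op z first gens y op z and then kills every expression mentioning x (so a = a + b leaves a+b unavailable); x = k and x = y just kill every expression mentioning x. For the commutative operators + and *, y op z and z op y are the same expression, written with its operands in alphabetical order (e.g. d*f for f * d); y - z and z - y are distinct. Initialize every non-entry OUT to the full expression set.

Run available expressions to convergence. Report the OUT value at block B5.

Answer: {a*c, e-d}

Derivation:
Converged values:
  B0: | IN={} | OUT={}
  B1: | IN={} | OUT={}
  B2: | IN={} | OUT={}
  B3: | IN={} | OUT={}
  B4: | IN={} | OUT={}
  B5: | IN={} | OUT={a*c, e-d}
  B6: | IN={} | OUT={}

Merge at B5: IN[B5] = OUT[B4] = {}
Applying B5's transfer function to that IN value gives OUT[B5] (row B5 above).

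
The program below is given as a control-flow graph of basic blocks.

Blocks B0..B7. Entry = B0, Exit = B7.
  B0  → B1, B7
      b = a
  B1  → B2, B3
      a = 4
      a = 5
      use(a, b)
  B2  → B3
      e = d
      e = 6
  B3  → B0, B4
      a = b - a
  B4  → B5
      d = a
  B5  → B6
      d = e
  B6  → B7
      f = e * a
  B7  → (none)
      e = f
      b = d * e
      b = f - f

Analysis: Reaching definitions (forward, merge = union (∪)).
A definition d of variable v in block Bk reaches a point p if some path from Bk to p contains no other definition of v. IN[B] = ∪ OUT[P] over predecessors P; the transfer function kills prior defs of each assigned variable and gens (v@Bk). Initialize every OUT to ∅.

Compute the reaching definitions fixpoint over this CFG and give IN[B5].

Per-block solution:
  B0:  IN={a@B3, b@B0, e@B2}  OUT={a@B3, b@B0, e@B2}
  B1:  IN={a@B3, b@B0, e@B2}  OUT={a@B1, b@B0, e@B2}
  B2:  IN={a@B1, b@B0, e@B2}  OUT={a@B1, b@B0, e@B2}
  B3:  IN={a@B1, b@B0, e@B2}  OUT={a@B3, b@B0, e@B2}
  B4:  IN={a@B3, b@B0, e@B2}  OUT={a@B3, b@B0, d@B4, e@B2}
  B5:  IN={a@B3, b@B0, d@B4, e@B2}  OUT={a@B3, b@B0, d@B5, e@B2}
  B6:  IN={a@B3, b@B0, d@B5, e@B2}  OUT={a@B3, b@B0, d@B5, e@B2, f@B6}
  B7:  IN={a@B3, b@B0, d@B5, e@B2, f@B6}  OUT={a@B3, b@B7, d@B5, e@B7, f@B6}

Merge at B5: IN[B5] = OUT[B4] = {a@B3, b@B0, d@B4, e@B2}

Answer: {a@B3, b@B0, d@B4, e@B2}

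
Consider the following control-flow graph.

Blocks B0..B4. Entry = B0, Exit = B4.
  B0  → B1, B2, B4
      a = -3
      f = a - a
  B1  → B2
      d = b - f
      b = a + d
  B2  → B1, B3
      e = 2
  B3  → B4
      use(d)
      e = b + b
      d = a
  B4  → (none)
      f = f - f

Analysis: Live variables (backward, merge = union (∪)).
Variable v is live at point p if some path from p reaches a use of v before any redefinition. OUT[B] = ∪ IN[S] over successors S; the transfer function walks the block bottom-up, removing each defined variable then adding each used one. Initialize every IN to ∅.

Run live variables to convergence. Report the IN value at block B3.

Answer: {a, b, d, f}

Trace:
Converged values:
  B0: | IN={b, d} | OUT={a, b, d, f}
  B1: | IN={a, b, f} | OUT={a, b, d, f}
  B2: | IN={a, b, d, f} | OUT={a, b, d, f}
  B3: | IN={a, b, d, f} | OUT={f}
  B4: | IN={f} | OUT={}

Merge at B3: OUT[B3] = IN[B4] = {f}
Applying B3's transfer function to that OUT value gives IN[B3] (row B3 above).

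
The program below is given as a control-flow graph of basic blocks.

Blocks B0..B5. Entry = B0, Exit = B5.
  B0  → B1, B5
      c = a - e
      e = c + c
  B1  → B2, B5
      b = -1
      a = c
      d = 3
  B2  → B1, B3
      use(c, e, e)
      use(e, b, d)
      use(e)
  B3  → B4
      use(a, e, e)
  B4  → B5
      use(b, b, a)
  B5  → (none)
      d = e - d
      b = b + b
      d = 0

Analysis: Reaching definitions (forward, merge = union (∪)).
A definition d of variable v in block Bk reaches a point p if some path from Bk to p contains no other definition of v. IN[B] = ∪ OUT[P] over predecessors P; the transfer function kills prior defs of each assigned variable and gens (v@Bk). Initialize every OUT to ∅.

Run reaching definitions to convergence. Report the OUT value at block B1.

Answer: {a@B1, b@B1, c@B0, d@B1, e@B0}

Trace:
Per-block solution:
  B0: | IN={} | OUT={c@B0, e@B0}
  B1: | IN={a@B1, b@B1, c@B0, d@B1, e@B0} | OUT={a@B1, b@B1, c@B0, d@B1, e@B0}
  B2: | IN={a@B1, b@B1, c@B0, d@B1, e@B0} | OUT={a@B1, b@B1, c@B0, d@B1, e@B0}
  B3: | IN={a@B1, b@B1, c@B0, d@B1, e@B0} | OUT={a@B1, b@B1, c@B0, d@B1, e@B0}
  B4: | IN={a@B1, b@B1, c@B0, d@B1, e@B0} | OUT={a@B1, b@B1, c@B0, d@B1, e@B0}
  B5: | IN={a@B1, b@B1, c@B0, d@B1, e@B0} | OUT={a@B1, b@B5, c@B0, d@B5, e@B0}

Merge at B1: IN[B1] = OUT[B0] ⊔ OUT[B2] = {a@B1, b@B1, c@B0, d@B1, e@B0}
Applying B1's transfer function to that IN value gives OUT[B1] (row B1 above).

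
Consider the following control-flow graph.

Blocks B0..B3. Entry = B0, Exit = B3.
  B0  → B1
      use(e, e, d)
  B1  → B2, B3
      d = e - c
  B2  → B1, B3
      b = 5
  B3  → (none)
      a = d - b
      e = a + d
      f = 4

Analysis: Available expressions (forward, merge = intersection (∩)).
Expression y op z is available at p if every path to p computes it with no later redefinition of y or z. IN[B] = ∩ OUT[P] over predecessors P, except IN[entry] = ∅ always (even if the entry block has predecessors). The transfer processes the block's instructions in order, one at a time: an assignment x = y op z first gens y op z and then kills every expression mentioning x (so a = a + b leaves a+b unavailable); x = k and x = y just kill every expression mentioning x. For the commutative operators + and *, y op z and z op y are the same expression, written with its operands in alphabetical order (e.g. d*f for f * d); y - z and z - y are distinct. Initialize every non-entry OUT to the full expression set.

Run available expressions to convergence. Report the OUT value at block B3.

Converged values:
  B0:   IN={}   OUT={}
  B1:   IN={}   OUT={e-c}
  B2:   IN={e-c}   OUT={e-c}
  B3:   IN={e-c}   OUT={a+d, d-b}

Merge at B3: IN[B3] = OUT[B1] ∩ OUT[B2] = {e-c}
Applying B3's transfer function to that IN value gives OUT[B3] (row B3 above).

Answer: {a+d, d-b}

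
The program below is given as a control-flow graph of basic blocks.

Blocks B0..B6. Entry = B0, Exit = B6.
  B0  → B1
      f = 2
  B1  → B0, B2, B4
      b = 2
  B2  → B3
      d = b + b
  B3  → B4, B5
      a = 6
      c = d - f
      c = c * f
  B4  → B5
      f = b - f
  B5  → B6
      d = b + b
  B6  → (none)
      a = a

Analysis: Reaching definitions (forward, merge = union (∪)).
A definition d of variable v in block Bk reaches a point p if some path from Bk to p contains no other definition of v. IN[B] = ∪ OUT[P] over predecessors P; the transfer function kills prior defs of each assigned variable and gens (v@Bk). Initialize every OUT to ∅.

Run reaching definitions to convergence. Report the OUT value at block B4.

Per-block solution:
  B0:   IN={b@B1, f@B0}   OUT={b@B1, f@B0}
  B1:   IN={b@B1, f@B0}   OUT={b@B1, f@B0}
  B2:   IN={b@B1, f@B0}   OUT={b@B1, d@B2, f@B0}
  B3:   IN={b@B1, d@B2, f@B0}   OUT={a@B3, b@B1, c@B3, d@B2, f@B0}
  B4:   IN={a@B3, b@B1, c@B3, d@B2, f@B0}   OUT={a@B3, b@B1, c@B3, d@B2, f@B4}
  B5:   IN={a@B3, b@B1, c@B3, d@B2, f@B0, f@B4}   OUT={a@B3, b@B1, c@B3, d@B5, f@B0, f@B4}
  B6:   IN={a@B3, b@B1, c@B3, d@B5, f@B0, f@B4}   OUT={a@B6, b@B1, c@B3, d@B5, f@B0, f@B4}

Merge at B4: IN[B4] = OUT[B1] ⊔ OUT[B3] = {a@B3, b@B1, c@B3, d@B2, f@B0}
Applying B4's transfer function to that IN value gives OUT[B4] (row B4 above).

Answer: {a@B3, b@B1, c@B3, d@B2, f@B4}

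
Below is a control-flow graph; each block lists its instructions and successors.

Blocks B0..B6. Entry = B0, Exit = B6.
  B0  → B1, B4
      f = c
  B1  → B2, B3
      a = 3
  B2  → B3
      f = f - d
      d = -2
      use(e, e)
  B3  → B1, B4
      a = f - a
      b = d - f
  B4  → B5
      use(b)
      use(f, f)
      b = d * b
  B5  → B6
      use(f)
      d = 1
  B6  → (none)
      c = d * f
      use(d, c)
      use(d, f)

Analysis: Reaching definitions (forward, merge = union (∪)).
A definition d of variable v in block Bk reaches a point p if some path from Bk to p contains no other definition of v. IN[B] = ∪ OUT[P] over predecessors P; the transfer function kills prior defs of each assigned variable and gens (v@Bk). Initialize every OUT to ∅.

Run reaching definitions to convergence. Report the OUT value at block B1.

Per-block solution:
  B0:  IN={}  OUT={f@B0}
  B1:  IN={a@B3, b@B3, d@B2, f@B0, f@B2}  OUT={a@B1, b@B3, d@B2, f@B0, f@B2}
  B2:  IN={a@B1, b@B3, d@B2, f@B0, f@B2}  OUT={a@B1, b@B3, d@B2, f@B2}
  B3:  IN={a@B1, b@B3, d@B2, f@B0, f@B2}  OUT={a@B3, b@B3, d@B2, f@B0, f@B2}
  B4:  IN={a@B3, b@B3, d@B2, f@B0, f@B2}  OUT={a@B3, b@B4, d@B2, f@B0, f@B2}
  B5:  IN={a@B3, b@B4, d@B2, f@B0, f@B2}  OUT={a@B3, b@B4, d@B5, f@B0, f@B2}
  B6:  IN={a@B3, b@B4, d@B5, f@B0, f@B2}  OUT={a@B3, b@B4, c@B6, d@B5, f@B0, f@B2}

Merge at B1: IN[B1] = OUT[B0] ⊔ OUT[B3] = {a@B3, b@B3, d@B2, f@B0, f@B2}
Applying B1's transfer function to that IN value gives OUT[B1] (row B1 above).

Answer: {a@B1, b@B3, d@B2, f@B0, f@B2}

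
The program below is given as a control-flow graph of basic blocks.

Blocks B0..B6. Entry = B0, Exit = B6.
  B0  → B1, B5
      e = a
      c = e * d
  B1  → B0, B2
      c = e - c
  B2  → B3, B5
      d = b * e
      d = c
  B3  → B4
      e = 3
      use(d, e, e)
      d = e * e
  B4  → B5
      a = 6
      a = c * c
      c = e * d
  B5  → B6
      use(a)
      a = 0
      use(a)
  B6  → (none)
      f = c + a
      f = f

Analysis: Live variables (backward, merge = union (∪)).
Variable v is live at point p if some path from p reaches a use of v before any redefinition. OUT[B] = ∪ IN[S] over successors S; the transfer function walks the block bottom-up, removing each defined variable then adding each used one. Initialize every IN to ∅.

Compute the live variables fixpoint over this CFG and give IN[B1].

Answer: {a, b, c, d, e}

Derivation:
Converged values:
  B0:   IN={a, b, d}   OUT={a, b, c, d, e}
  B1:   IN={a, b, c, d, e}   OUT={a, b, c, d, e}
  B2:   IN={a, b, c, e}   OUT={a, c, d}
  B3:   IN={c, d}   OUT={c, d, e}
  B4:   IN={c, d, e}   OUT={a, c}
  B5:   IN={a, c}   OUT={a, c}
  B6:   IN={a, c}   OUT={}

Merge at B1: OUT[B1] = IN[B0] ⊔ IN[B2] = {a, b, c, d, e}
Applying B1's transfer function to that OUT value gives IN[B1] (row B1 above).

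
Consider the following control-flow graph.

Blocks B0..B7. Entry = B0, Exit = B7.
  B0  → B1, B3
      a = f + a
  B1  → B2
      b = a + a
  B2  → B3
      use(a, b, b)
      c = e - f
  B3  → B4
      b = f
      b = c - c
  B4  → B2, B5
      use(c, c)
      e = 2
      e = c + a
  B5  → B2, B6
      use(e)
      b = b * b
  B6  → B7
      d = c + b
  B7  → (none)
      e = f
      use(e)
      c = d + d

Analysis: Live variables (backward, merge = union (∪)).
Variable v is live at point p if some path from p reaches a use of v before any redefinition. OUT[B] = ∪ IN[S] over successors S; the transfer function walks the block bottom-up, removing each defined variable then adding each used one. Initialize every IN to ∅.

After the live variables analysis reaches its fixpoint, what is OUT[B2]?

Answer: {a, c, f}

Derivation:
Converged values:
  B0: | IN={a, c, e, f} | OUT={a, c, e, f}
  B1: | IN={a, e, f} | OUT={a, b, e, f}
  B2: | IN={a, b, e, f} | OUT={a, c, f}
  B3: | IN={a, c, f} | OUT={a, b, c, f}
  B4: | IN={a, b, c, f} | OUT={a, b, c, e, f}
  B5: | IN={a, b, c, e, f} | OUT={a, b, c, e, f}
  B6: | IN={b, c, f} | OUT={d, f}
  B7: | IN={d, f} | OUT={}

Merge at B2: OUT[B2] = IN[B3] = {a, c, f}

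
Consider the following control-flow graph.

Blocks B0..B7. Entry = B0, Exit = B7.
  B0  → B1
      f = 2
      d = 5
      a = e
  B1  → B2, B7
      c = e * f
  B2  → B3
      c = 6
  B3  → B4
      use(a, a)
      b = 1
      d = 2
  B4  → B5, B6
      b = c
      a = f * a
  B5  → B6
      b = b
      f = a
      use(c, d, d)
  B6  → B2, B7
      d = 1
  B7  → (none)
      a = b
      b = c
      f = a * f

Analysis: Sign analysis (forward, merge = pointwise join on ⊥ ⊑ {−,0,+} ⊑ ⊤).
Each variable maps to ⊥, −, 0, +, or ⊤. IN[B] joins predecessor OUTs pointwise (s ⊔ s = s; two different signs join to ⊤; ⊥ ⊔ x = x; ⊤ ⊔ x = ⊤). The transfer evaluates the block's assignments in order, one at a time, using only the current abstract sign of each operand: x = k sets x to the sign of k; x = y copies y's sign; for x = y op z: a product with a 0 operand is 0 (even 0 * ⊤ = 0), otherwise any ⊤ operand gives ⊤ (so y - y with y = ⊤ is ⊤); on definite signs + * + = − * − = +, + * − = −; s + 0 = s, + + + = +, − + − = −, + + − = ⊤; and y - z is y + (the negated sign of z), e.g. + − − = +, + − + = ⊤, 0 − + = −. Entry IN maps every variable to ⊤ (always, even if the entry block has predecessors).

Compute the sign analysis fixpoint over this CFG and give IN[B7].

Converged values:
  B0:  IN=(all ⊤)  OUT={d:+, f:+; rest ⊤}
  B1:  IN={d:+, f:+; rest ⊤}  OUT={d:+, f:+; rest ⊤}
  B2:  IN={d:+; rest ⊤}  OUT={c:+, d:+; rest ⊤}
  B3:  IN={c:+, d:+; rest ⊤}  OUT={b:+, c:+, d:+; rest ⊤}
  B4:  IN={b:+, c:+, d:+; rest ⊤}  OUT={b:+, c:+, d:+; rest ⊤}
  B5:  IN={b:+, c:+, d:+; rest ⊤}  OUT={b:+, c:+, d:+; rest ⊤}
  B6:  IN={b:+, c:+, d:+; rest ⊤}  OUT={b:+, c:+, d:+; rest ⊤}
  B7:  IN={d:+; rest ⊤}  OUT={d:+; rest ⊤}

Merge at B7: IN[B7] = OUT[B1] ⊔ OUT[B6] = {a: ⊤, b: ⊤, c: ⊤, d: +, e: ⊤, f: ⊤}

Answer: {a: ⊤, b: ⊤, c: ⊤, d: +, e: ⊤, f: ⊤}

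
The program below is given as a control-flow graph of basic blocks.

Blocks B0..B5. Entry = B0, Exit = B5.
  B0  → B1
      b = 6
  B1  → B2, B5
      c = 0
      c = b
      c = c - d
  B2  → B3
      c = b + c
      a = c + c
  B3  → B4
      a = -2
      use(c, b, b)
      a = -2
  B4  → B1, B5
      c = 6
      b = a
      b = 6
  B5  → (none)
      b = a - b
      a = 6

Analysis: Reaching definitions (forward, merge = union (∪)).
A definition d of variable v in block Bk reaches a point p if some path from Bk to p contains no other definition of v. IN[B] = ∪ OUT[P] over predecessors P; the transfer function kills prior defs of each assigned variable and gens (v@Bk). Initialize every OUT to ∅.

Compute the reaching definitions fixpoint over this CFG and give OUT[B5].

Answer: {a@B5, b@B5, c@B1, c@B4}

Derivation:
Converged values:
  B0:   IN={}   OUT={b@B0}
  B1:   IN={a@B3, b@B0, b@B4, c@B4}   OUT={a@B3, b@B0, b@B4, c@B1}
  B2:   IN={a@B3, b@B0, b@B4, c@B1}   OUT={a@B2, b@B0, b@B4, c@B2}
  B3:   IN={a@B2, b@B0, b@B4, c@B2}   OUT={a@B3, b@B0, b@B4, c@B2}
  B4:   IN={a@B3, b@B0, b@B4, c@B2}   OUT={a@B3, b@B4, c@B4}
  B5:   IN={a@B3, b@B0, b@B4, c@B1, c@B4}   OUT={a@B5, b@B5, c@B1, c@B4}

Merge at B5: IN[B5] = OUT[B1] ⊔ OUT[B4] = {a@B3, b@B0, b@B4, c@B1, c@B4}
Applying B5's transfer function to that IN value gives OUT[B5] (row B5 above).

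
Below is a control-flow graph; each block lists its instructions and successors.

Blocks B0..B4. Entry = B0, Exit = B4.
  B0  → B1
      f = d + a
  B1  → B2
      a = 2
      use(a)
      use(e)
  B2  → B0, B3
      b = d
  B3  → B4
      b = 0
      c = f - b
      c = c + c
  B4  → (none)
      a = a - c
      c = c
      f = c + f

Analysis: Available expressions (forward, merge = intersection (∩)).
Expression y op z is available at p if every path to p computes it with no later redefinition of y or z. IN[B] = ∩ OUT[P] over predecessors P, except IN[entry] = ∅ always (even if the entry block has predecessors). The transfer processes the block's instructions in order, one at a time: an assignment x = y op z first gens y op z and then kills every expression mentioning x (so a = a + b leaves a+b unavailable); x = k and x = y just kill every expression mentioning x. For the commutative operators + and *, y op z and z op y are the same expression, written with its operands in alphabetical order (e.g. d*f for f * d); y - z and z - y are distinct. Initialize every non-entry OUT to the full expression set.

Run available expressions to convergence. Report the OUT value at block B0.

Answer: {a+d}

Working:
Converged values:
  B0: | IN={} | OUT={a+d}
  B1: | IN={a+d} | OUT={}
  B2: | IN={} | OUT={}
  B3: | IN={} | OUT={f-b}
  B4: | IN={f-b} | OUT={}

Merge at B0 (entry node, so the boundary value {} is joined with the incoming edge(s)): IN[B0] = {} ∩ OUT[B2] = {}
Applying B0's transfer function to that IN value gives OUT[B0] (row B0 above).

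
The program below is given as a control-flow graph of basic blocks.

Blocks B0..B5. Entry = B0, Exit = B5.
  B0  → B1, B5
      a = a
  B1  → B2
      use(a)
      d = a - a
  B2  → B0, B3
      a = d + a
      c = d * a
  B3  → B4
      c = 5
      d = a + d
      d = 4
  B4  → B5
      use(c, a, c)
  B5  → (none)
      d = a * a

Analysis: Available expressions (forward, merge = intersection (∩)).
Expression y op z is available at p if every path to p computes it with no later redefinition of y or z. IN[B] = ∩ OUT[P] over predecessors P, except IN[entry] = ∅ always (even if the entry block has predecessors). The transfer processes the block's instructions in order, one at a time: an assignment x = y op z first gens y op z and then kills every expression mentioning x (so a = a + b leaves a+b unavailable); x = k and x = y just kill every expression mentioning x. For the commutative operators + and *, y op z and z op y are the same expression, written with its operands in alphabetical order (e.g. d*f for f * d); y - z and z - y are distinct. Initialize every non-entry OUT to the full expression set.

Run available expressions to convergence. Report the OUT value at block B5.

Answer: {a*a}

Derivation:
Fixpoint table:
  B0:  IN={}  OUT={}
  B1:  IN={}  OUT={a-a}
  B2:  IN={a-a}  OUT={a*d}
  B3:  IN={a*d}  OUT={}
  B4:  IN={}  OUT={}
  B5:  IN={}  OUT={a*a}

Merge at B5: IN[B5] = OUT[B0] ∩ OUT[B4] = {}
Applying B5's transfer function to that IN value gives OUT[B5] (row B5 above).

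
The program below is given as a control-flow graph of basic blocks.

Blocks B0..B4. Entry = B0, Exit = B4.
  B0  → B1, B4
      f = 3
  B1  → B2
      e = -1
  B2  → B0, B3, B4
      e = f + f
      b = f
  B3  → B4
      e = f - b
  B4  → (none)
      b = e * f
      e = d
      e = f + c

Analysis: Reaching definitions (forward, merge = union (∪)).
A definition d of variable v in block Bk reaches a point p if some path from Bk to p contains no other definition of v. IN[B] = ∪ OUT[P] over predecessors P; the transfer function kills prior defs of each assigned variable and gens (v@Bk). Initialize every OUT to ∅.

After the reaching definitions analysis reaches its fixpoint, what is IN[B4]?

Per-block solution:
  B0:   IN={b@B2, e@B2, f@B0}   OUT={b@B2, e@B2, f@B0}
  B1:   IN={b@B2, e@B2, f@B0}   OUT={b@B2, e@B1, f@B0}
  B2:   IN={b@B2, e@B1, f@B0}   OUT={b@B2, e@B2, f@B0}
  B3:   IN={b@B2, e@B2, f@B0}   OUT={b@B2, e@B3, f@B0}
  B4:   IN={b@B2, e@B2, e@B3, f@B0}   OUT={b@B4, e@B4, f@B0}

Merge at B4: IN[B4] = OUT[B0] ⊔ OUT[B2] ⊔ OUT[B3] = {b@B2, e@B2, e@B3, f@B0}

Answer: {b@B2, e@B2, e@B3, f@B0}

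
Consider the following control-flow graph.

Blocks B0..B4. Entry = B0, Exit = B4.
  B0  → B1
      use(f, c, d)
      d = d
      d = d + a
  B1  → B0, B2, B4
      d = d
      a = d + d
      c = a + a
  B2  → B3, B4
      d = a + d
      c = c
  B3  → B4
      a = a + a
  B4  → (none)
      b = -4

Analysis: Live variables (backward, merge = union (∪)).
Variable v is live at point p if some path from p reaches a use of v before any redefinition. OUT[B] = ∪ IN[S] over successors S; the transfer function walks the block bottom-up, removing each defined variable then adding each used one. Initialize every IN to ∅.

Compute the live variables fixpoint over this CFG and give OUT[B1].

Answer: {a, c, d, f}

Derivation:
Converged values:
  B0:  IN={a, c, d, f}  OUT={d, f}
  B1:  IN={d, f}  OUT={a, c, d, f}
  B2:  IN={a, c, d}  OUT={a}
  B3:  IN={a}  OUT={}
  B4:  IN={}  OUT={}

Merge at B1: OUT[B1] = IN[B0] ⊔ IN[B2] ⊔ IN[B4] = {a, c, d, f}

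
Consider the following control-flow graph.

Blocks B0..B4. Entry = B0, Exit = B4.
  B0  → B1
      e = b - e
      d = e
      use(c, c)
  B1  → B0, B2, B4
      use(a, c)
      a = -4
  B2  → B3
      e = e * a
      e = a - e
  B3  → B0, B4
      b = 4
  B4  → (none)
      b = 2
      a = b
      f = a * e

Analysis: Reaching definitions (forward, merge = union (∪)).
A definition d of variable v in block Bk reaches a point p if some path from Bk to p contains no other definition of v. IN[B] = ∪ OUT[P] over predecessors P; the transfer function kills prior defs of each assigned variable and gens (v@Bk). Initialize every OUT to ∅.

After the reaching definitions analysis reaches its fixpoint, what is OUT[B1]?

Answer: {a@B1, b@B3, d@B0, e@B0}

Working:
Converged values:
  B0: | IN={a@B1, b@B3, d@B0, e@B0, e@B2} | OUT={a@B1, b@B3, d@B0, e@B0}
  B1: | IN={a@B1, b@B3, d@B0, e@B0} | OUT={a@B1, b@B3, d@B0, e@B0}
  B2: | IN={a@B1, b@B3, d@B0, e@B0} | OUT={a@B1, b@B3, d@B0, e@B2}
  B3: | IN={a@B1, b@B3, d@B0, e@B2} | OUT={a@B1, b@B3, d@B0, e@B2}
  B4: | IN={a@B1, b@B3, d@B0, e@B0, e@B2} | OUT={a@B4, b@B4, d@B0, e@B0, e@B2, f@B4}

Merge at B1: IN[B1] = OUT[B0] = {a@B1, b@B3, d@B0, e@B0}
Applying B1's transfer function to that IN value gives OUT[B1] (row B1 above).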